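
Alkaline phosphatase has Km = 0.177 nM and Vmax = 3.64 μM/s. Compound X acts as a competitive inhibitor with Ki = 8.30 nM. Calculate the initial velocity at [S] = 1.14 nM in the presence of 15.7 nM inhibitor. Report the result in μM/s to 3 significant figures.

α = 1 + [I]/Ki = 1 + 15.7/8.30 = 2.892.
For a competitive inhibitor, Vmax is unchanged and the apparent Km becomes α·Km: Km,app = 0.512 nM, Vmax,app = 3.64 μM/s.
v = Vmax,app·[S]/(Km,app + [S]) = 3.64 × 1.14/(0.512 + 1.14) = 2.51 μM/s.

2.51 μM/s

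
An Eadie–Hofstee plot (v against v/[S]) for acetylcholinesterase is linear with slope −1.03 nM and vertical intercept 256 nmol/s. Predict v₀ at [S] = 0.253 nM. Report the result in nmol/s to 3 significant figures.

In the Eadie–Hofstee form v = Vmax − Km·(v/[S]), the slope is −Km and the intercept is Vmax, so Km = 1.03 nM and Vmax = 256 nmol/s.
v = 256 × 0.253/(1.03 + 0.253) = 50.5 nmol/s.

50.5 nmol/s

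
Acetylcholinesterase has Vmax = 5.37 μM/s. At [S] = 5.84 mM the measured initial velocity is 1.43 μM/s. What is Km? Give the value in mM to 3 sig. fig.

16.1 mM

v/Vmax = 1.43/5.37 = 0.2663 = [S]/(Km+[S]).
So Km + [S] = [S]/0.2663 = 21.93 mM, giving Km = 21.93 − 5.84 = 16.1 mM.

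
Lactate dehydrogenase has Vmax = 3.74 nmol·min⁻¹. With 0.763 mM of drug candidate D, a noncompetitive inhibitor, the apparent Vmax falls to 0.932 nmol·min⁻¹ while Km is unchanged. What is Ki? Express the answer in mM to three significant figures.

Noncompetitive: Vmax,app = Vmax/α with α = 1 + [I]/Ki.
α = Vmax/Vmax,app = 3.74/0.932 = 4.013.
Since α = 1 + [I]/Ki, [I]/Ki = 4.013 − 1 = 3.013 and Ki = 0.763/3.013 = 0.253 mM.

0.253 mM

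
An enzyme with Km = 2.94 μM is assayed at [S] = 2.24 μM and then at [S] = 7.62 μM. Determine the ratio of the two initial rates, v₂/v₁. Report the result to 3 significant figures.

1.67

Since Vmax cancels, v₂/v₁ = [S]₂(Km+[S]₁) / [S]₁(Km+[S]₂).
= 7.62×(2.94+2.24) / (2.24×(2.94+7.62)) = 39.47/23.65 = 1.67.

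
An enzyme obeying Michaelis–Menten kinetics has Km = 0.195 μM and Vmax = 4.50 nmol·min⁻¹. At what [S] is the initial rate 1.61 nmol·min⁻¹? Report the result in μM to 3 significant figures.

Rearranging v = Vmax[S]/(Km+[S]) gives [S] = Km·v/(Vmax − v).
[S] = 0.195 × 1.61 / (4.50 − 1.61) = 0.3140/2.890 = 0.109 μM.

0.109 μM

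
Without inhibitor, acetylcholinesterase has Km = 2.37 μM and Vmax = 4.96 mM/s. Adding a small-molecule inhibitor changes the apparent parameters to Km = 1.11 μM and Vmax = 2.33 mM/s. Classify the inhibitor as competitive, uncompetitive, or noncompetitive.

uncompetitive

Both Km and Vmax decrease by the same factor (~2.13-fold) — characteristic of uncompetitive inhibition.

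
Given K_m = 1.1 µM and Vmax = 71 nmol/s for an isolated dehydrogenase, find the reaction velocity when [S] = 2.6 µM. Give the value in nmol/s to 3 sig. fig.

[S]/(Km+[S]) = 2.6/3.700 = 0.7027, the fractional saturation.
v = 0.7027 × Vmax = 0.7027 × 71 = 49.9 nmol/s.

49.9 nmol/s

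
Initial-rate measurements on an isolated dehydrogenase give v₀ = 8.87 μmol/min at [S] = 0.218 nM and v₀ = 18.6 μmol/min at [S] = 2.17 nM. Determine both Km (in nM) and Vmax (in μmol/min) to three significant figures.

Km = 0.303 nM; Vmax = 21.2 μmol/min

From v = Vmax[S]/(Km+[S]), each point gives Vmax = v(Km+[S])/[S].
Equating: 8.87(Km+0.218)/0.218 = 18.6(Km+2.17)/2.17.
40.69·Km + 8.87 = 8.571·Km + 18.6, so (40.69 − 8.571)·Km = 18.6 − 8.87.
Km = 9.730/32.12 = 0.303 nM; then Vmax = 8.87(0.303+0.218)/0.218 = 21.2 μmol/min.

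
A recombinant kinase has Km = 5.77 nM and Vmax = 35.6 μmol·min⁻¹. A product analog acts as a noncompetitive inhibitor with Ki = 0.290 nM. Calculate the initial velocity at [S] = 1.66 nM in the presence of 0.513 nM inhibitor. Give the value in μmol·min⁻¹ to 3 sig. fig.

2.87 μmol·min⁻¹

With α = 1 + [I]/Ki = 1 + 0.513/0.290 = 2.769, the noncompetitive rate law is v = (Vmax/α)·[S] / (Km + [S]).
v = (35.6/2.769)×1.66 / (5.77 + 1.66) = 21.34/7.430 = 2.87 μmol·min⁻¹.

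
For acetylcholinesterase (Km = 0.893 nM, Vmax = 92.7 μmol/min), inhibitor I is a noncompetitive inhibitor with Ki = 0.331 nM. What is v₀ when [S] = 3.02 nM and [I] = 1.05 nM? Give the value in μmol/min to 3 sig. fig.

With α = 1 + [I]/Ki = 1 + 1.05/0.331 = 4.172, the noncompetitive rate law is v = (Vmax/α)·[S] / (Km + [S]).
v = (92.7/4.172)×3.02 / (0.893 + 3.02) = 67.10/3.913 = 17.1 μmol/min.

17.1 μmol/min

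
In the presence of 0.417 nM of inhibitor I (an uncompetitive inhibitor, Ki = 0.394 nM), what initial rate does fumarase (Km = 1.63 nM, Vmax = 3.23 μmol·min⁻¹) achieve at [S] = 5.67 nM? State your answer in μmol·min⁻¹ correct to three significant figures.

With α = 1 + [I]/Ki = 1 + 0.417/0.394 = 2.058, the uncompetitive rate law is v = (Vmax/α)·[S] / (Km/α + [S]).
v = (3.23/2.058)×5.67 / (1.63/2.058 + 5.67) = 8.897/6.462 = 1.38 μmol·min⁻¹.

1.38 μmol·min⁻¹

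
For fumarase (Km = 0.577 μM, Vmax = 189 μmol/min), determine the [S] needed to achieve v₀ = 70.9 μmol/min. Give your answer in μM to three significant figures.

0.346 μM

The required fractional saturation is v/Vmax = 70.9/189 = 0.3751.
Then [S]/(Km+[S]) = 0.3751 ⇒ [S] = 0.577 × 0.3751/(1 − 0.3751) = 0.346 μM.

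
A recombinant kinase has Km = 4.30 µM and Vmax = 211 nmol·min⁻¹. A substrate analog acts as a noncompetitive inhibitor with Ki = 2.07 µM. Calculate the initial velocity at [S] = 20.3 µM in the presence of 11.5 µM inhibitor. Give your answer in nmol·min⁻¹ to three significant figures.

26.6 nmol·min⁻¹

With α = 1 + [I]/Ki = 1 + 11.5/2.07 = 6.556, the noncompetitive rate law is v = (Vmax/α)·[S] / (Km + [S]).
v = (211/6.556)×20.3 / (4.30 + 20.3) = 653.4/24.60 = 26.6 nmol·min⁻¹.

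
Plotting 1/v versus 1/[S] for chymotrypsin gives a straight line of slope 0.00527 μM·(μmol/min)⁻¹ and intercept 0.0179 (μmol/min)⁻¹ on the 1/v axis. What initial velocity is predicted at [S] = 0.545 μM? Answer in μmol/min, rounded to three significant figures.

36.3 μmol/min

The y-intercept is 1/Vmax, so Vmax = 1/0.0179 = 55.9 μmol/min.
The slope is Km/Vmax, so Km = 0.00527 × 55.9 = 0.294 μM.
Then v = 55.9 × 0.545/(0.294 + 0.545) = 36.3 μmol/min.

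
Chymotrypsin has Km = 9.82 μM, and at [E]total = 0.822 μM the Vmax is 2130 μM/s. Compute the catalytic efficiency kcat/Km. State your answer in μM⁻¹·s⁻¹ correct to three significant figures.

264 μM⁻¹·s⁻¹

kcat = Vmax/[E]total = 2130/0.822 = 2590 s⁻¹.
kcat/Km = 2590/9.82 = 264 μM⁻¹·s⁻¹.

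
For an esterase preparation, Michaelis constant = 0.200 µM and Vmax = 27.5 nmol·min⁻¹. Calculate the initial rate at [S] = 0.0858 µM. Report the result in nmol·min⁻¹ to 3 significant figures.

[S]/(Km+[S]) = 0.0858/0.2858 = 0.3002, the fractional saturation.
v = 0.3002 × Vmax = 0.3002 × 27.5 = 8.26 nmol·min⁻¹.

8.26 nmol·min⁻¹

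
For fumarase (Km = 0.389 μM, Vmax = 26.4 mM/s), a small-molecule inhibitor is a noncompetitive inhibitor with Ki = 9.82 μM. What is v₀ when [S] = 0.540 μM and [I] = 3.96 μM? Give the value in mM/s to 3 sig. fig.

α = 1 + [I]/Ki = 1 + 3.96/9.82 = 1.403.
For a noncompetitive inhibitor, Vmax is reduced to Vmax/α while Km is unchanged: Km,app = 0.389 μM, Vmax,app = 18.8 mM/s.
v = Vmax,app·[S]/(Km,app + [S]) = 18.8 × 0.540/(0.389 + 0.540) = 10.9 mM/s.

10.9 mM/s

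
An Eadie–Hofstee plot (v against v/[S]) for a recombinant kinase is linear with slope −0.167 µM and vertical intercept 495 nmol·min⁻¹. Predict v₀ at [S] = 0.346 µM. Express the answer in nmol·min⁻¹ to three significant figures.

In the Eadie–Hofstee form v = Vmax − Km·(v/[S]), the slope is −Km and the intercept is Vmax, so Km = 0.167 µM and Vmax = 495 nmol·min⁻¹.
v = 495 × 0.346/(0.167 + 0.346) = 334 nmol·min⁻¹.

334 nmol·min⁻¹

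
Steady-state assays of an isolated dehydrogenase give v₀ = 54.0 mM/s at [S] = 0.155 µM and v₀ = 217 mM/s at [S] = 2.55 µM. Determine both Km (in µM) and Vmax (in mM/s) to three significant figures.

Km = 0.619 µM; Vmax = 270 mM/s

In reciprocal form, 1/v = (Km/Vmax)·(1/[S]) + 1/Vmax. The two points give (1/[S], 1/v) = (6.452, 0.01852) and (0.3922, 0.004608).
Slope = (0.01852 − 0.004608)/(6.452 − 0.3922) = 0.002296; intercept = 0.01852 − 0.002296×6.452 = 0.003708.
Vmax = 1/intercept = 270 mM/s; Km = slope × Vmax = 0.002296 × 270 = 0.619 µM.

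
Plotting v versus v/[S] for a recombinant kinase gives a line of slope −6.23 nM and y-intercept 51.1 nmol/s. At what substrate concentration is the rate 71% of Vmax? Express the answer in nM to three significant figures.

The Eadie–Hofstee slope gives Km = 6.23 nM (slope = −Km).
v/Vmax = [S]/(Km+[S]) = 0.71 ⇒ [S] = Km·0.71/(1−0.71) = 6.23 × 2.448 = 15.3 nM.

15.3 nM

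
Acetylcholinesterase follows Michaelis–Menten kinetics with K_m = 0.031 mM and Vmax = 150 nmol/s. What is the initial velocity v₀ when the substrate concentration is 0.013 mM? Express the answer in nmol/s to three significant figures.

v = Vmax·[S]/(Km + [S]) = 150 × 0.013 / (0.031 + 0.013)
  = 1.950 / 0.04400 = 44.3 nmol/s.

44.3 nmol/s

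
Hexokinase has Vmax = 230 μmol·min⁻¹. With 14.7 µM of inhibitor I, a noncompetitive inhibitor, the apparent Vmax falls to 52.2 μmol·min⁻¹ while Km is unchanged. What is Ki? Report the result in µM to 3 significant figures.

Noncompetitive: Vmax,app = Vmax/α with α = 1 + [I]/Ki.
α = Vmax/Vmax,app = 230/52.2 = 4.406.
Ki = [I]/(α − 1) = 14.7/3.406 = 4.32 µM.

4.32 µM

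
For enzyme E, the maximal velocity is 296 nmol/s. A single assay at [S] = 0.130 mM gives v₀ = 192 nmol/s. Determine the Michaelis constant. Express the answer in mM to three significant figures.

0.0704 mM

From v = Vmax[S]/(Km+[S]), Km = [S](Vmax − v)/v.
Km = 0.130 × (296 − 192) / 192 = 13.52/192 = 0.0704 mM.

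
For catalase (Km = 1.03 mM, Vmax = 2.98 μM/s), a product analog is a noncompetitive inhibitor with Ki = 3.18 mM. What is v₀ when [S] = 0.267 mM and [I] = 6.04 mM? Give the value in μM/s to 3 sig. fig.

α = 1 + [I]/Ki = 1 + 6.04/3.18 = 2.899.
For a noncompetitive inhibitor, Vmax is reduced to Vmax/α while Km is unchanged: Km,app = 1.03 mM, Vmax,app = 1.03 μM/s.
v = Vmax,app·[S]/(Km,app + [S]) = 1.03 × 0.267/(1.03 + 0.267) = 0.212 μM/s.

0.212 μM/s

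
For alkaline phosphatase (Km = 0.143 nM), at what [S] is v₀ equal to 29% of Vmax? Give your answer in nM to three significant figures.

0.0584 nM

v/Vmax = [S]/(Km+[S]) = 0.29, so [S] = Km·0.29/(1 − 0.29) = 0.143 × 0.4085.
[S] = 0.0584 nM.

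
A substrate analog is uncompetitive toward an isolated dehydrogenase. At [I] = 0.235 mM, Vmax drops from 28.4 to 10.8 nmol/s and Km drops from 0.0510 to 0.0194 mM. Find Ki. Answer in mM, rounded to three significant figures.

Uncompetitive: Vmax,app = Vmax/α (and Km,app = Km/α) with α = 1 + [I]/Ki.
α = Vmax/Vmax,app = 28.4/10.8 = 2.630.
Since α = 1 + [I]/Ki, [I]/Ki = 2.630 − 1 = 1.630 and Ki = 0.235/1.630 = 0.144 mM.

0.144 mM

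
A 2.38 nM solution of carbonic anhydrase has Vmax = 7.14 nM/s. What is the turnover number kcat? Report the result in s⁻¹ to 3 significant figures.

kcat = Vmax/[E]total = 7.14 nM/s / 2.38 nM = 3.00 s⁻¹.

3.00 s⁻¹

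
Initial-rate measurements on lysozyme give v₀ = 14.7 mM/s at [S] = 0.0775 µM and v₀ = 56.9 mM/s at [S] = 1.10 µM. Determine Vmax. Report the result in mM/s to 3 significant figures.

From v = Vmax[S]/(Km+[S]), each point gives Vmax = v(Km+[S])/[S].
Equating: 14.7(Km+0.0775)/0.0775 = 56.9(Km+1.10)/1.10.
189.7·Km + 14.7 = 51.73·Km + 56.9, so (189.7 − 51.73)·Km = 56.9 − 14.7.
Km = 42.20/138.0 = 0.306 µM; then Vmax = 14.7(0.306+0.0775)/0.0775 = 72.7 mM/s.

72.7 mM/s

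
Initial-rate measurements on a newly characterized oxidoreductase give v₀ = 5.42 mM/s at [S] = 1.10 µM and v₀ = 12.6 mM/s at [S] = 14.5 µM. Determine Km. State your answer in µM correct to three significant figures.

1.77 µM

From v = Vmax[S]/(Km+[S]), each point gives Vmax = v(Km+[S])/[S].
Equating: 5.42(Km+1.10)/1.10 = 12.6(Km+14.5)/14.5.
4.927·Km + 5.42 = 0.8690·Km + 12.6, so (4.927 − 0.8690)·Km = 12.6 − 5.42.
Km = 7.180/4.058 = 1.77 µM; then Vmax = 5.42(1.77+1.10)/1.10 = 14.1 mM/s.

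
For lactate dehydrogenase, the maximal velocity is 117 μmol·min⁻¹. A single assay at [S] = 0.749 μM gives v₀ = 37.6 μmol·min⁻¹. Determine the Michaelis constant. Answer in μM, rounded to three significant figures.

From v = Vmax[S]/(Km+[S]), Km = [S](Vmax − v)/v.
Km = 0.749 × (117 − 37.6) / 37.6 = 59.47/37.6 = 1.58 μM.

1.58 μM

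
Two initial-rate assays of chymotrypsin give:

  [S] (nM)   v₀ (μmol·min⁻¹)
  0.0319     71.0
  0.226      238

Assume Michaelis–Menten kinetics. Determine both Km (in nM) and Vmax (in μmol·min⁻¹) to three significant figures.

Km = 0.142 nM; Vmax = 388 μmol·min⁻¹

In reciprocal form, 1/v = (Km/Vmax)·(1/[S]) + 1/Vmax. The two points give (1/[S], 1/v) = (31.35, 0.01408) and (4.425, 0.004202).
Slope = (0.01408 − 0.004202)/(31.35 − 4.425) = 0.0003671; intercept = 0.01408 − 0.0003671×31.35 = 0.002577.
Vmax = 1/intercept = 388 μmol·min⁻¹; Km = slope × Vmax = 0.0003671 × 388 = 0.142 nM.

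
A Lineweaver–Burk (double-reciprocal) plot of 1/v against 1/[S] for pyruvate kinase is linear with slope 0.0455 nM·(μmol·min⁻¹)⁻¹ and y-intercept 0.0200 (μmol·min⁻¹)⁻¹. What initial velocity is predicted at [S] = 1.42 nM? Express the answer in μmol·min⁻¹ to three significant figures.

The y-intercept is 1/Vmax, so Vmax = 1/0.0200 = 50.0 μmol·min⁻¹.
The slope is Km/Vmax, so Km = 0.0455 × 50.0 = 2.28 nM.
Then v = 50.0 × 1.42/(2.28 + 1.42) = 19.2 μmol·min⁻¹.

19.2 μmol·min⁻¹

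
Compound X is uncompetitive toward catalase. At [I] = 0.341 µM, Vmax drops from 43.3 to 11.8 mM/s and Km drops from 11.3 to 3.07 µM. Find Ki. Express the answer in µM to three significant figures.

0.128 µM

Uncompetitive: Vmax,app = Vmax/α (and Km,app = Km/α) with α = 1 + [I]/Ki.
α = Vmax/Vmax,app = 43.3/11.8 = 3.669.
Since α = 1 + [I]/Ki, [I]/Ki = 3.669 − 1 = 2.669 and Ki = 0.341/2.669 = 0.128 µM.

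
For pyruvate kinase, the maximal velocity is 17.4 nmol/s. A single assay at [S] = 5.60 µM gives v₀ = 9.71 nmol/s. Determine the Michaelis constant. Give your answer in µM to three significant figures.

From v = Vmax[S]/(Km+[S]), Km = [S](Vmax − v)/v.
Km = 5.60 × (17.4 − 9.71) / 9.71 = 43.06/9.71 = 4.44 µM.

4.44 µM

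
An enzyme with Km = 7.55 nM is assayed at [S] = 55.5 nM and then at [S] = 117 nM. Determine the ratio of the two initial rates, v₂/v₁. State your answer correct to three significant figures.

Since Vmax cancels, v₂/v₁ = [S]₂(Km+[S]₁) / [S]₁(Km+[S]₂).
= 117×(7.55+55.5) / (55.5×(7.55+117)) = 7377/6913 = 1.07.

1.07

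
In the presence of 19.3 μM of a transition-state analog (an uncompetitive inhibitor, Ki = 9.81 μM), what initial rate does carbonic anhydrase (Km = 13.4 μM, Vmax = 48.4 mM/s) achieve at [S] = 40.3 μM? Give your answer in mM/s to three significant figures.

α = 1 + [I]/Ki = 1 + 19.3/9.81 = 2.967.
For an uncompetitive inhibitor, both parameters are divided by α, giving Vmax/α and Km/α: Km,app = 4.52 μM, Vmax,app = 16.3 mM/s.
v = Vmax,app·[S]/(Km,app + [S]) = 16.3 × 40.3/(4.52 + 40.3) = 14.7 mM/s.

14.7 mM/s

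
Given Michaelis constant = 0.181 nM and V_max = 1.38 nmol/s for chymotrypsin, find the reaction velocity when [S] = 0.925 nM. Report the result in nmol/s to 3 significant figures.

1.15 nmol/s

v = Vmax·[S]/(Km + [S]) = 1.38 × 0.925 / (0.181 + 0.925)
  = 1.276 / 1.106 = 1.15 nmol/s.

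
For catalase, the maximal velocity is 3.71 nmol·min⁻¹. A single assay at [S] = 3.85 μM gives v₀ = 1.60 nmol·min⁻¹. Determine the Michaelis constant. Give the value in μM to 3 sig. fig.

5.08 μM

From v = Vmax[S]/(Km+[S]), Km = [S](Vmax − v)/v.
Km = 3.85 × (3.71 − 1.60) / 1.60 = 8.124/1.60 = 5.08 μM.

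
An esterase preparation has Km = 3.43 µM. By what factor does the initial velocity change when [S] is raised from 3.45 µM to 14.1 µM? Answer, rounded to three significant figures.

1.60

Since Vmax cancels, v₂/v₁ = [S]₂(Km+[S]₁) / [S]₁(Km+[S]₂).
= 14.1×(3.43+3.45) / (3.45×(3.43+14.1)) = 97.01/60.48 = 1.60.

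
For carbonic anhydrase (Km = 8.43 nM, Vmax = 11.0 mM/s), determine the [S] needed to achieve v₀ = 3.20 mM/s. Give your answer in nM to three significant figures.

3.46 nM

Rearranging v = Vmax[S]/(Km+[S]) gives [S] = Km·v/(Vmax − v).
[S] = 8.43 × 3.20 / (11.0 − 3.20) = 26.98/7.800 = 3.46 nM.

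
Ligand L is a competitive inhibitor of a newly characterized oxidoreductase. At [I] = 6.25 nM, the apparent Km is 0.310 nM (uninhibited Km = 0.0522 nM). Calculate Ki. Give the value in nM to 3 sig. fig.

1.27 nM

Competitive: Km,app = α·Km with α = 1 + [I]/Ki.
α = Km,app/Km = 0.310/0.0522 = 5.939.
Since α = 1 + [I]/Ki, [I]/Ki = 5.939 − 1 = 4.939 and Ki = 6.25/4.939 = 1.27 nM.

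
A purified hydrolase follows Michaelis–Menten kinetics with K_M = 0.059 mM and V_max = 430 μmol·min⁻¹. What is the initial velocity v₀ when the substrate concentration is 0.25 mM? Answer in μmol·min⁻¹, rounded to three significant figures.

[S]/(Km+[S]) = 0.25/0.3090 = 0.8091, the fractional saturation.
v = 0.8091 × Vmax = 0.8091 × 430 = 348 μmol·min⁻¹.

348 μmol·min⁻¹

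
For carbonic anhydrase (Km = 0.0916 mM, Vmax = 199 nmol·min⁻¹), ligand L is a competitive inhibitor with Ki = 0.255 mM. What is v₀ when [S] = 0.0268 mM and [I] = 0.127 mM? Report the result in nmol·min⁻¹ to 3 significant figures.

With α = 1 + [I]/Ki = 1 + 0.127/0.255 = 1.498, the competitive rate law is v = Vmax[S] / (αKm + [S]).
v = 199×0.0268 / (1.498×0.0916 + 0.0268) = 5.333/0.1640 = 32.5 nmol·min⁻¹.

32.5 nmol·min⁻¹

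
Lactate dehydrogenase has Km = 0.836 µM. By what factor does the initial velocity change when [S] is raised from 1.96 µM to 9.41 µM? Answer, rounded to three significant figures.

Since Vmax cancels, v₂/v₁ = [S]₂(Km+[S]₁) / [S]₁(Km+[S]₂).
= 9.41×(0.836+1.96) / (1.96×(0.836+9.41)) = 26.31/20.08 = 1.31.

1.31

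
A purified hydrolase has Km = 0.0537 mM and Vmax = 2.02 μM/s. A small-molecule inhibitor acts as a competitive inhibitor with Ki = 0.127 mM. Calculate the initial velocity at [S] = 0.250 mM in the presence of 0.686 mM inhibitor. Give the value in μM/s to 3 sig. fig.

α = 1 + [I]/Ki = 1 + 0.686/0.127 = 6.402.
For a competitive inhibitor, Vmax is unchanged and the apparent Km becomes α·Km: Km,app = 0.344 mM, Vmax,app = 2.02 μM/s.
v = Vmax,app·[S]/(Km,app + [S]) = 2.02 × 0.250/(0.344 + 0.250) = 0.851 μM/s.

0.851 μM/s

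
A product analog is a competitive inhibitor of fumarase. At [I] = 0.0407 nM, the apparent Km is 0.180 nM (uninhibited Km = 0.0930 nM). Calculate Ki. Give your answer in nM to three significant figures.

Competitive: Km,app = α·Km with α = 1 + [I]/Ki.
α = Km,app/Km = 0.180/0.0930 = 1.935.
Ki = [I]/(α − 1) = 0.0407/0.9355 = 0.0435 nM.

0.0435 nM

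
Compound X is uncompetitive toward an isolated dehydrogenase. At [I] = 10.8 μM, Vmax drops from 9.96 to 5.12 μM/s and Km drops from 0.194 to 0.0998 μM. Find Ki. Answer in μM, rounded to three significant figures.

Uncompetitive: Vmax,app = Vmax/α (and Km,app = Km/α) with α = 1 + [I]/Ki.
α = Vmax/Vmax,app = 9.96/5.12 = 1.945.
Ki = [I]/(α − 1) = 10.8/0.9453 = 11.4 μM.

11.4 μM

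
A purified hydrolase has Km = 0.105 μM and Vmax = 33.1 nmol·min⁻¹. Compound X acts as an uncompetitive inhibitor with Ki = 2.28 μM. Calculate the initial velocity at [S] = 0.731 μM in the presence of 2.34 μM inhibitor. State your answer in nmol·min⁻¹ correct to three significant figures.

15.3 nmol·min⁻¹

With α = 1 + [I]/Ki = 1 + 2.34/2.28 = 2.026, the uncompetitive rate law is v = (Vmax/α)·[S] / (Km/α + [S]).
v = (33.1/2.026)×0.731 / (0.105/2.026 + 0.731) = 11.94/0.7828 = 15.3 nmol·min⁻¹.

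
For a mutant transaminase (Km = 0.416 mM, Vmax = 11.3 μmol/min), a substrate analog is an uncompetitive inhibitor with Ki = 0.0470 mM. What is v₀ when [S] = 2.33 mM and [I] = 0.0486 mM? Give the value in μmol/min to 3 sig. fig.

5.11 μmol/min

α = 1 + [I]/Ki = 1 + 0.0486/0.0470 = 2.034.
For an uncompetitive inhibitor, both parameters are divided by α, giving Vmax/α and Km/α: Km,app = 0.205 mM, Vmax,app = 5.56 μmol/min.
v = Vmax,app·[S]/(Km,app + [S]) = 5.56 × 2.33/(0.205 + 2.33) = 5.11 μmol/min.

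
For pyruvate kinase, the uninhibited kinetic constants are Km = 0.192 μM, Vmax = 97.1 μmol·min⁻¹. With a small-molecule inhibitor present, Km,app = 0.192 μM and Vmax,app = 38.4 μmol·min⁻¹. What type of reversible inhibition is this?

noncompetitive

Vmax decreases (97.1 → 38.4 μmol·min⁻¹) while Km is unchanged — pure noncompetitive inhibition.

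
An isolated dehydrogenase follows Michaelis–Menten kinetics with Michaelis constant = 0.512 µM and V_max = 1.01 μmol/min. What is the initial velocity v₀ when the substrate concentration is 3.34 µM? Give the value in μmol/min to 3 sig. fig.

0.876 μmol/min

v = Vmax·[S]/(Km + [S]) = 1.01 × 3.34 / (0.512 + 3.34)
  = 3.373 / 3.852 = 0.876 μmol/min.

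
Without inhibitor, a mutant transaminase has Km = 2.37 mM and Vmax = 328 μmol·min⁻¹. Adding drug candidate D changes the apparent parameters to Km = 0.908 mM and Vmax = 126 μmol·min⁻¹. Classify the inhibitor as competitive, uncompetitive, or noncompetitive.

Both Km and Vmax decrease by the same factor (~2.61-fold) — characteristic of uncompetitive inhibition.

uncompetitive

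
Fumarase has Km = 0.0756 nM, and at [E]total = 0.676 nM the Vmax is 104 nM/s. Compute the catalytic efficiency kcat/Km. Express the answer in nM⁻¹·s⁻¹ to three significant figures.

kcat = Vmax/[E]total = 104/0.676 = 154 s⁻¹.
kcat/Km = 154/0.0756 = 2040 nM⁻¹·s⁻¹.

2040 nM⁻¹·s⁻¹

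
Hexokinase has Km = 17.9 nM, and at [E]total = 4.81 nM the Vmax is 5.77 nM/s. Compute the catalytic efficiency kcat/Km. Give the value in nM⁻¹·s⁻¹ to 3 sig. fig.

kcat = Vmax/[E]total = 5.77/4.81 = 1.20 s⁻¹.
kcat/Km = 1.20/17.9 = 0.0670 nM⁻¹·s⁻¹.

0.0670 nM⁻¹·s⁻¹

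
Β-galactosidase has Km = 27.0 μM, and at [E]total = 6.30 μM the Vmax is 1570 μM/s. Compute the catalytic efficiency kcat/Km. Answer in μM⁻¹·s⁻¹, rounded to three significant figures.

kcat = Vmax/[E]total = 1570/6.30 = 249 s⁻¹.
kcat/Km = 249/27.0 = 9.23 μM⁻¹·s⁻¹.

9.23 μM⁻¹·s⁻¹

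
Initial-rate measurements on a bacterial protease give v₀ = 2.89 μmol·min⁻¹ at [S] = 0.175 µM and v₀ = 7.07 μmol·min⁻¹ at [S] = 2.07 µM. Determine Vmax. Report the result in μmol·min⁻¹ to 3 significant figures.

In reciprocal form, 1/v = (Km/Vmax)·(1/[S]) + 1/Vmax. The two points give (1/[S], 1/v) = (5.714, 0.3460) and (0.4831, 0.1414).
Slope = (0.3460 − 0.1414)/(5.714 − 0.4831) = 0.03911; intercept = 0.3460 − 0.03911×5.714 = 0.1226.
Vmax = 1/intercept = 8.16 μmol·min⁻¹; Km = slope × Vmax = 0.03911 × 8.16 = 0.319 µM.

8.16 μmol·min⁻¹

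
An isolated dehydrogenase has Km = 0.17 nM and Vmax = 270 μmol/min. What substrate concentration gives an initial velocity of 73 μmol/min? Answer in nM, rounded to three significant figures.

Rearranging v = Vmax[S]/(Km+[S]) gives [S] = Km·v/(Vmax − v).
[S] = 0.17 × 73 / (270 − 73) = 12.41/197.0 = 0.0630 nM.

0.0630 nM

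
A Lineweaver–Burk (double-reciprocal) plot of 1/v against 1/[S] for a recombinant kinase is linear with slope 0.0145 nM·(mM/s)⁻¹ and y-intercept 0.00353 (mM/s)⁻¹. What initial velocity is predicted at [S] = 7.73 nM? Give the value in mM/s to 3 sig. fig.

185 mM/s

The y-intercept is 1/Vmax, so Vmax = 1/0.00353 = 283 mM/s.
The slope is Km/Vmax, so Km = 0.0145 × 283 = 4.11 nM.
Then v = 283 × 7.73/(4.11 + 7.73) = 185 mM/s.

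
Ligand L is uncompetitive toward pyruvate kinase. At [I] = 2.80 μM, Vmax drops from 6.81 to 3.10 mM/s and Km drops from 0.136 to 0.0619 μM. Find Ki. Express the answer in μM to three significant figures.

2.34 μM

Uncompetitive: Vmax,app = Vmax/α (and Km,app = Km/α) with α = 1 + [I]/Ki.
α = Vmax/Vmax,app = 6.81/3.10 = 2.197.
Since α = 1 + [I]/Ki, [I]/Ki = 2.197 − 1 = 1.197 and Ki = 2.80/1.197 = 2.34 μM.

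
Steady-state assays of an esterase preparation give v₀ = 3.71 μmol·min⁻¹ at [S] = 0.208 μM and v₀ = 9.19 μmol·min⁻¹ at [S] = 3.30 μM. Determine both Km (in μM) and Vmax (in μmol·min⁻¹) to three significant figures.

In reciprocal form, 1/v = (Km/Vmax)·(1/[S]) + 1/Vmax. The two points give (1/[S], 1/v) = (4.808, 0.2695) and (0.3030, 0.1088).
Slope = (0.2695 − 0.1088)/(4.808 − 0.3030) = 0.03568; intercept = 0.2695 − 0.03568×4.808 = 0.09800.
Vmax = 1/intercept = 10.2 μmol·min⁻¹; Km = slope × Vmax = 0.03568 × 10.2 = 0.364 μM.

Km = 0.364 μM; Vmax = 10.2 μmol·min⁻¹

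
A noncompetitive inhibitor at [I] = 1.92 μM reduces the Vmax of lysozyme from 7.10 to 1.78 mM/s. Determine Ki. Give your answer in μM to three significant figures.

0.642 μM

Noncompetitive: Vmax,app = Vmax/α with α = 1 + [I]/Ki.
α = Vmax/Vmax,app = 7.10/1.78 = 3.989.
Ki = [I]/(α − 1) = 1.92/2.989 = 0.642 μM.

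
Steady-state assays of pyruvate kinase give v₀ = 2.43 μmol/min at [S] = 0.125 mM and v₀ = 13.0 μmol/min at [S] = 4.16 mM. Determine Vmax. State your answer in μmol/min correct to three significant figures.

From v = Vmax[S]/(Km+[S]), each point gives Vmax = v(Km+[S])/[S].
Equating: 2.43(Km+0.125)/0.125 = 13.0(Km+4.16)/4.16.
19.44·Km + 2.43 = 3.125·Km + 13.0, so (19.44 − 3.125)·Km = 13.0 − 2.43.
Km = 10.57/16.32 = 0.648 mM; then Vmax = 2.43(0.648+0.125)/0.125 = 15.0 μmol/min.

15.0 μmol/min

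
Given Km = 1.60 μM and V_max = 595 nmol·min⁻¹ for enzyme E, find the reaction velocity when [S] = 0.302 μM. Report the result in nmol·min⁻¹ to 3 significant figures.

94.5 nmol·min⁻¹

[S]/(Km+[S]) = 0.302/1.902 = 0.1588, the fractional saturation.
v = 0.1588 × Vmax = 0.1588 × 595 = 94.5 nmol·min⁻¹.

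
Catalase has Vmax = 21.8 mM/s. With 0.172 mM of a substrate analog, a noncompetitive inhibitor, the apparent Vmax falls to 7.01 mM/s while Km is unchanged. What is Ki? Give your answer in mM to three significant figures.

0.0815 mM

Noncompetitive: Vmax,app = Vmax/α with α = 1 + [I]/Ki.
α = Vmax/Vmax,app = 21.8/7.01 = 3.110.
Since α = 1 + [I]/Ki, [I]/Ki = 3.110 − 1 = 2.110 and Ki = 0.172/2.110 = 0.0815 mM.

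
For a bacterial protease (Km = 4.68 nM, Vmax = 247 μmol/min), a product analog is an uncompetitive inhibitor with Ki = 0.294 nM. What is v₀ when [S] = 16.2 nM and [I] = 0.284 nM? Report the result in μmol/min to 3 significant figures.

With α = 1 + [I]/Ki = 1 + 0.284/0.294 = 1.966, the uncompetitive rate law is v = (Vmax/α)·[S] / (Km/α + [S]).
v = (247/1.966)×16.2 / (4.68/1.966 + 16.2) = 2035/18.58 = 110 μmol/min.

110 μmol/min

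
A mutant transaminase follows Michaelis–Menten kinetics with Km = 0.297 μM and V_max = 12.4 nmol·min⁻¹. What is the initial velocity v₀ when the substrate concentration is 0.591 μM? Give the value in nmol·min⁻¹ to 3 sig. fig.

8.25 nmol·min⁻¹

[S]/(Km+[S]) = 0.591/0.8880 = 0.6655, the fractional saturation.
v = 0.6655 × Vmax = 0.6655 × 12.4 = 8.25 nmol·min⁻¹.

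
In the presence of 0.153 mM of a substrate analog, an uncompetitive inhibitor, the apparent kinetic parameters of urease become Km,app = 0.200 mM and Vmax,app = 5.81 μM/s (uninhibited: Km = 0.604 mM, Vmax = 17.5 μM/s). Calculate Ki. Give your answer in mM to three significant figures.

0.0760 mM

Uncompetitive: Vmax,app = Vmax/α (and Km,app = Km/α) with α = 1 + [I]/Ki.
α = Vmax/Vmax,app = 17.5/5.81 = 3.012.
Since α = 1 + [I]/Ki, [I]/Ki = 3.012 − 1 = 2.012 and Ki = 0.153/2.012 = 0.0760 mM.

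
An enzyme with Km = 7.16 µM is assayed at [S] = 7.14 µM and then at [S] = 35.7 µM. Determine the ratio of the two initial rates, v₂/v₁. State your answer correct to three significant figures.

1.67

The fractional saturations are [S]/(Km+[S]) = 7.14/14.30 = 0.4993 and 35.7/42.86 = 0.8329.
v₂/v₁ is just their ratio: 0.8329/0.4993 = 1.67.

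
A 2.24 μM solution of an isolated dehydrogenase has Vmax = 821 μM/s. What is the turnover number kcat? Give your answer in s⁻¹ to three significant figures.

kcat = Vmax/[E]total = 821 μM/s / 2.24 μM = 367 s⁻¹.

367 s⁻¹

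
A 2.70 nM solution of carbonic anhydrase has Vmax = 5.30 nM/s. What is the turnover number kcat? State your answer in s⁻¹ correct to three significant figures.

kcat = Vmax/[E]total = 5.30 nM/s / 2.70 nM = 1.96 s⁻¹.

1.96 s⁻¹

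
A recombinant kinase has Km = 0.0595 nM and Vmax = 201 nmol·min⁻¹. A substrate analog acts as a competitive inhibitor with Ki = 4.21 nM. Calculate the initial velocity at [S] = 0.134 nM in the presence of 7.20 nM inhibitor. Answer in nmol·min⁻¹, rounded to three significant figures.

91.2 nmol·min⁻¹

With α = 1 + [I]/Ki = 1 + 7.20/4.21 = 2.710, the competitive rate law is v = Vmax[S] / (αKm + [S]).
v = 201×0.134 / (2.710×0.0595 + 0.134) = 26.93/0.2953 = 91.2 nmol·min⁻¹.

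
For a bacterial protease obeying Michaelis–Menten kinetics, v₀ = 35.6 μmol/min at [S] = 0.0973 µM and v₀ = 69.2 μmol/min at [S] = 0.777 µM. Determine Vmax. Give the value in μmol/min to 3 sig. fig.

In reciprocal form, 1/v = (Km/Vmax)·(1/[S]) + 1/Vmax. The two points give (1/[S], 1/v) = (10.28, 0.02809) and (1.287, 0.01445).
Slope = (0.02809 − 0.01445)/(10.28 − 1.287) = 0.001517; intercept = 0.02809 − 0.001517×10.28 = 0.01250.
Vmax = 1/intercept = 80.0 μmol/min; Km = slope × Vmax = 0.001517 × 80.0 = 0.121 µM.

80.0 μmol/min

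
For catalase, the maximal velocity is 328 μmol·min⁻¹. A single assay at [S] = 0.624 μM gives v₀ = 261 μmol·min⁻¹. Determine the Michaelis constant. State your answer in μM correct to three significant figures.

From v = Vmax[S]/(Km+[S]), Km = [S](Vmax − v)/v.
Km = 0.624 × (328 − 261) / 261 = 41.81/261 = 0.160 μM.

0.160 μM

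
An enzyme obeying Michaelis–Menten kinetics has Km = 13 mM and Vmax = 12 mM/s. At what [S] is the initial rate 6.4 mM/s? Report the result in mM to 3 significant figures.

14.9 mM

Rearranging v = Vmax[S]/(Km+[S]) gives [S] = Km·v/(Vmax − v).
[S] = 13 × 6.4 / (12 − 6.4) = 83.20/5.600 = 14.9 mM.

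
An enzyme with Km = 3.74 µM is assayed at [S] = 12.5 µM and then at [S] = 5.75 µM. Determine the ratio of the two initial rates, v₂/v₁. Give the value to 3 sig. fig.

Since Vmax cancels, v₂/v₁ = [S]₂(Km+[S]₁) / [S]₁(Km+[S]₂).
= 5.75×(3.74+12.5) / (12.5×(3.74+5.75)) = 93.38/118.6 = 0.787.

0.787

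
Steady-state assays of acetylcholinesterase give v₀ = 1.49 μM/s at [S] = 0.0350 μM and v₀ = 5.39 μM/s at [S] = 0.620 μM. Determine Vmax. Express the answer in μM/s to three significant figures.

6.39 μM/s

From v = Vmax[S]/(Km+[S]), each point gives Vmax = v(Km+[S])/[S].
Equating: 1.49(Km+0.0350)/0.0350 = 5.39(Km+0.620)/0.620.
42.57·Km + 1.49 = 8.694·Km + 5.39, so (42.57 − 8.694)·Km = 5.39 − 1.49.
Km = 3.900/33.88 = 0.115 μM; then Vmax = 1.49(0.115+0.0350)/0.0350 = 6.39 μM/s.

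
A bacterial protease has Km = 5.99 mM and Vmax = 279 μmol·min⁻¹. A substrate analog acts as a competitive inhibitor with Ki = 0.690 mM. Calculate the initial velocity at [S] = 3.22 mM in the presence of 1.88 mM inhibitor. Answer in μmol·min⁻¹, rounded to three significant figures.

35.2 μmol·min⁻¹

With α = 1 + [I]/Ki = 1 + 1.88/0.690 = 3.725, the competitive rate law is v = Vmax[S] / (αKm + [S]).
v = 279×3.22 / (3.725×5.99 + 3.22) = 898.4/25.53 = 35.2 μmol·min⁻¹.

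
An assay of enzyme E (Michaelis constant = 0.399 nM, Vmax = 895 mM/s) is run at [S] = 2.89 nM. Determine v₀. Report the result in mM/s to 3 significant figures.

786 mM/s

v = Vmax·[S]/(Km + [S]) = 895 × 2.89 / (0.399 + 2.89)
  = 2587 / 3.289 = 786 mM/s.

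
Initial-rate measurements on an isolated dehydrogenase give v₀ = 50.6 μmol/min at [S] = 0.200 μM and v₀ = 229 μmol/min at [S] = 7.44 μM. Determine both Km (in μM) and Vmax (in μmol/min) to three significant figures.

In reciprocal form, 1/v = (Km/Vmax)·(1/[S]) + 1/Vmax. The two points give (1/[S], 1/v) = (5.000, 0.01976) and (0.1344, 0.004367).
Slope = (0.01976 − 0.004367)/(5.000 − 0.1344) = 0.003164; intercept = 0.01976 − 0.003164×5.000 = 0.003942.
Vmax = 1/intercept = 254 μmol/min; Km = slope × Vmax = 0.003164 × 254 = 0.803 μM.

Km = 0.803 μM; Vmax = 254 μmol/min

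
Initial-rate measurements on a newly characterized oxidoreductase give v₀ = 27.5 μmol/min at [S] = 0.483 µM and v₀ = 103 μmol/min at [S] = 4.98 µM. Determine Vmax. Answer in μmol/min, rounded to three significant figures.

In reciprocal form, 1/v = (Km/Vmax)·(1/[S]) + 1/Vmax. The two points give (1/[S], 1/v) = (2.070, 0.03636) and (0.2008, 0.009709).
Slope = (0.03636 − 0.009709)/(2.070 − 0.2008) = 0.01426; intercept = 0.03636 − 0.01426×2.070 = 0.006846.
Vmax = 1/intercept = 146 μmol/min; Km = slope × Vmax = 0.01426 × 146 = 2.08 µM.

146 μmol/min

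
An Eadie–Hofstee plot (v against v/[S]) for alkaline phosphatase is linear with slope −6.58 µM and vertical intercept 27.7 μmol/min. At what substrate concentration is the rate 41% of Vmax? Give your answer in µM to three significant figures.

4.57 µM

The Eadie–Hofstee slope gives Km = 6.58 µM (slope = −Km).
v/Vmax = [S]/(Km+[S]) = 0.41 ⇒ [S] = Km·0.41/(1−0.41) = 6.58 × 0.6949 = 4.57 µM.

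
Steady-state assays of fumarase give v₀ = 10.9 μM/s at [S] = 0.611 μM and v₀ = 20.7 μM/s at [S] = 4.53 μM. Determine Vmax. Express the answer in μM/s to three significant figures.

24.1 μM/s

From v = Vmax[S]/(Km+[S]), each point gives Vmax = v(Km+[S])/[S].
Equating: 10.9(Km+0.611)/0.611 = 20.7(Km+4.53)/4.53.
17.84·Km + 10.9 = 4.570·Km + 20.7, so (17.84 − 4.570)·Km = 20.7 − 10.9.
Km = 9.800/13.27 = 0.739 μM; then Vmax = 10.9(0.739+0.611)/0.611 = 24.1 μM/s.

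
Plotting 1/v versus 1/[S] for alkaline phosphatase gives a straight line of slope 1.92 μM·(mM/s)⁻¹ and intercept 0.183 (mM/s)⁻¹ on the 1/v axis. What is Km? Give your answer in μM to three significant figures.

y-intercept = 1/Vmax ⇒ Vmax = 5.46 mM/s; slope = Km/Vmax ⇒ Km = slope × Vmax.
Km = 1.92 × 5.46 = 10.5 μM.

10.5 μM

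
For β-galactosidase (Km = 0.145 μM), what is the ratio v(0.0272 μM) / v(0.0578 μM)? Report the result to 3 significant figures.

The fractional saturations are [S]/(Km+[S]) = 0.0578/0.2028 = 0.2850 and 0.0272/0.1722 = 0.1580.
v₂/v₁ is just their ratio: 0.1580/0.2850 = 0.554.

0.554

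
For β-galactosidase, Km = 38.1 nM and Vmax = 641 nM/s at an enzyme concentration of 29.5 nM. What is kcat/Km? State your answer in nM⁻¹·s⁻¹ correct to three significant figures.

0.570 nM⁻¹·s⁻¹

kcat = Vmax/[E]total = 641/29.5 = 21.7 s⁻¹.
kcat/Km = 21.7/38.1 = 0.570 nM⁻¹·s⁻¹.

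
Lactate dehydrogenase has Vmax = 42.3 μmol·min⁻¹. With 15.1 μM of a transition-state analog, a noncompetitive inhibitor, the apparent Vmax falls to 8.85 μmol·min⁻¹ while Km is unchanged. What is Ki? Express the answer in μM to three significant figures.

Noncompetitive: Vmax,app = Vmax/α with α = 1 + [I]/Ki.
α = Vmax/Vmax,app = 42.3/8.85 = 4.780.
Ki = [I]/(α − 1) = 15.1/3.780 = 4.00 μM.

4.00 μM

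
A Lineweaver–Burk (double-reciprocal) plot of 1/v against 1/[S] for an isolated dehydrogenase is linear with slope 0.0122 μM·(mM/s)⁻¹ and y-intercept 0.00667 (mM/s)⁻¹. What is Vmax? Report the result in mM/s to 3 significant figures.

The y-intercept of a Lineweaver–Burk plot equals 1/Vmax, so Vmax = 1/0.00667 = 150 mM/s.

150 mM/s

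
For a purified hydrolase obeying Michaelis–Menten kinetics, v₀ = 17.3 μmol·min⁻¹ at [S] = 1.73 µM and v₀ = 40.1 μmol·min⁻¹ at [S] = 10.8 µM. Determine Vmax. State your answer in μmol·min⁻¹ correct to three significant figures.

From v = Vmax[S]/(Km+[S]), each point gives Vmax = v(Km+[S])/[S].
Equating: 17.3(Km+1.73)/1.73 = 40.1(Km+10.8)/10.8.
10.00·Km + 17.3 = 3.713·Km + 40.1, so (10.00 − 3.713)·Km = 40.1 − 17.3.
Km = 22.80/6.287 = 3.63 µM; then Vmax = 17.3(3.63+1.73)/1.73 = 53.6 μmol·min⁻¹.

53.6 μmol·min⁻¹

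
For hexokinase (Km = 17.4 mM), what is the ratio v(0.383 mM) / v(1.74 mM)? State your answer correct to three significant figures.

Since Vmax cancels, v₂/v₁ = [S]₂(Km+[S]₁) / [S]₁(Km+[S]₂).
= 0.383×(17.4+1.74) / (1.74×(17.4+0.383)) = 7.331/30.94 = 0.237.

0.237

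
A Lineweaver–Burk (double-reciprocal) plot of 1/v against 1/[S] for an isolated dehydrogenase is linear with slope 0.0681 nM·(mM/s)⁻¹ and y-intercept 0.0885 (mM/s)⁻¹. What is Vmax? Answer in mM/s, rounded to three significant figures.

11.3 mM/s

The y-intercept of a Lineweaver–Burk plot equals 1/Vmax, so Vmax = 1/0.0885 = 11.3 mM/s.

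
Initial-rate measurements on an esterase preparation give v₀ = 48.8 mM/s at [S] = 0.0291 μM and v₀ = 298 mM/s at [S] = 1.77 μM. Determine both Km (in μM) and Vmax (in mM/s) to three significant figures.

In reciprocal form, 1/v = (Km/Vmax)·(1/[S]) + 1/Vmax. The two points give (1/[S], 1/v) = (34.36, 0.02049) and (0.5650, 0.003356).
Slope = (0.02049 − 0.003356)/(34.36 − 0.5650) = 0.0005070; intercept = 0.02049 − 0.0005070×34.36 = 0.003069.
Vmax = 1/intercept = 326 mM/s; Km = slope × Vmax = 0.0005070 × 326 = 0.165 μM.

Km = 0.165 μM; Vmax = 326 mM/s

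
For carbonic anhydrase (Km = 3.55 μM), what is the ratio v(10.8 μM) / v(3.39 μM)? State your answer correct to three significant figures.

1.54

The fractional saturations are [S]/(Km+[S]) = 3.39/6.940 = 0.4885 and 10.8/14.35 = 0.7526.
v₂/v₁ is just their ratio: 0.7526/0.4885 = 1.54.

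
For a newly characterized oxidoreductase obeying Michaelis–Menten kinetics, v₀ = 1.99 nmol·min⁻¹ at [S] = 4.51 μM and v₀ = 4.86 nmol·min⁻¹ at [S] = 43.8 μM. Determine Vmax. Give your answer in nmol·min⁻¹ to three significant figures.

From v = Vmax[S]/(Km+[S]), each point gives Vmax = v(Km+[S])/[S].
Equating: 1.99(Km+4.51)/4.51 = 4.86(Km+43.8)/43.8.
0.4412·Km + 1.99 = 0.1110·Km + 4.86, so (0.4412 − 0.1110)·Km = 4.86 − 1.99.
Km = 2.870/0.3303 = 8.69 μM; then Vmax = 1.99(8.69+4.51)/4.51 = 5.82 nmol·min⁻¹.

5.82 nmol·min⁻¹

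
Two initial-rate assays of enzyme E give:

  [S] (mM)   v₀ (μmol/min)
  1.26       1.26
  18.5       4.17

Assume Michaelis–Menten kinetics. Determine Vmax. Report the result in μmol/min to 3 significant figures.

5.02 μmol/min

In reciprocal form, 1/v = (Km/Vmax)·(1/[S]) + 1/Vmax. The two points give (1/[S], 1/v) = (0.7937, 0.7937) and (0.05405, 0.2398).
Slope = (0.7937 − 0.2398)/(0.7937 − 0.05405) = 0.7488; intercept = 0.7937 − 0.7488×0.7937 = 0.1993.
Vmax = 1/intercept = 5.02 μmol/min; Km = slope × Vmax = 0.7488 × 5.02 = 3.76 mM.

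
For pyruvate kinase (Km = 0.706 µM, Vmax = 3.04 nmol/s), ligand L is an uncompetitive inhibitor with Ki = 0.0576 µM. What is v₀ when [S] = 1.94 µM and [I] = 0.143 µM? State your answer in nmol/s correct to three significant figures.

With α = 1 + [I]/Ki = 1 + 0.143/0.0576 = 3.483, the uncompetitive rate law is v = (Vmax/α)·[S] / (Km/α + [S]).
v = (3.04/3.483)×1.94 / (0.706/3.483 + 1.94) = 1.693/2.143 = 0.790 nmol/s.

0.790 nmol/s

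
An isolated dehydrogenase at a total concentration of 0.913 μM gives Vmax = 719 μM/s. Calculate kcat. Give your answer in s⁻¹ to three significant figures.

788 s⁻¹

kcat = Vmax/[E]total = 719 μM/s / 0.913 μM = 788 s⁻¹.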